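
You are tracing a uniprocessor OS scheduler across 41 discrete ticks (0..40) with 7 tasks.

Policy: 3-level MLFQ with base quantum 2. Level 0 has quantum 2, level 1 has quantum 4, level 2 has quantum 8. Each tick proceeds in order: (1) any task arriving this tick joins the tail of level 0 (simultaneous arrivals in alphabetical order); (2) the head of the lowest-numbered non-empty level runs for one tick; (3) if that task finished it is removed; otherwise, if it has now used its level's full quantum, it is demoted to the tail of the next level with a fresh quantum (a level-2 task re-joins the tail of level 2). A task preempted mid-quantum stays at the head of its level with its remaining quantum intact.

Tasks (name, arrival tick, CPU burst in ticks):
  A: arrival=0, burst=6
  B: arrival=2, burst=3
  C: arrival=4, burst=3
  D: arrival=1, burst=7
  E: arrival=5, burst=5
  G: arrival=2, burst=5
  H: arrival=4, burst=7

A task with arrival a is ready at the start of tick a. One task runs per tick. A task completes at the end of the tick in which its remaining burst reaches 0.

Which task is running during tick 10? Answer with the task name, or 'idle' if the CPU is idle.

t=0: L0/L1/L2 = A/-/- → run A
t=1: L0/L1/L2 = AD/-/- → run A
t=2: L0/L1/L2 = DBG/A/- → run D
t=3: L0/L1/L2 = DBG/A/- → run D
t=4: L0/L1/L2 = BGCH/AD/- → run B
t=5: L0/L1/L2 = BGCHE/AD/- → run B
t=6: L0/L1/L2 = GCHE/ADB/- → run G
t=7: L0/L1/L2 = GCHE/ADB/- → run G
t=8: L0/L1/L2 = CHE/ADBG/- → run C
t=9: L0/L1/L2 = CHE/ADBG/- → run C
t=10: L0/L1/L2 = HE/ADBGC/- → run H
t=11: L0/L1/L2 = HE/ADBGC/- → run H
t=12: L0/L1/L2 = E/ADBGCH/- → run E
t=13: L0/L1/L2 = E/ADBGCH/- → run E
t=14: L0/L1/L2 = -/ADBGCHE/- → run A
t=15: L0/L1/L2 = -/ADBGCHE/- → run A
t=16: L0/L1/L2 = -/ADBGCHE/- → run A
t=17: L0/L1/L2 = -/ADBGCHE/- → run A
t=18: L0/L1/L2 = -/DBGCHE/- → run D
t=19: L0/L1/L2 = -/DBGCHE/- → run D
t=20: L0/L1/L2 = -/DBGCHE/- → run D
t=21: L0/L1/L2 = -/DBGCHE/- → run D
t=22: L0/L1/L2 = -/BGCHE/D → run B
t=23: L0/L1/L2 = -/GCHE/D → run G
t=24: L0/L1/L2 = -/GCHE/D → run G
t=25: L0/L1/L2 = -/GCHE/D → run G
t=26: L0/L1/L2 = -/CHE/D → run C
t=27: L0/L1/L2 = -/HE/D → run H
t=28: L0/L1/L2 = -/HE/D → run H
t=29: L0/L1/L2 = -/HE/D → run H
t=30: L0/L1/L2 = -/HE/D → run H
t=31: L0/L1/L2 = -/E/DH → run E
t=32: L0/L1/L2 = -/E/DH → run E
t=33: L0/L1/L2 = -/E/DH → run E
t=34: L0/L1/L2 = -/-/DH → run D
t=35: L0/L1/L2 = -/-/H → run H
t=36: (idle)
t=37: (idle)
t=38: (idle)
t=39: (idle)
t=40: (idle)

running at tick 10 = H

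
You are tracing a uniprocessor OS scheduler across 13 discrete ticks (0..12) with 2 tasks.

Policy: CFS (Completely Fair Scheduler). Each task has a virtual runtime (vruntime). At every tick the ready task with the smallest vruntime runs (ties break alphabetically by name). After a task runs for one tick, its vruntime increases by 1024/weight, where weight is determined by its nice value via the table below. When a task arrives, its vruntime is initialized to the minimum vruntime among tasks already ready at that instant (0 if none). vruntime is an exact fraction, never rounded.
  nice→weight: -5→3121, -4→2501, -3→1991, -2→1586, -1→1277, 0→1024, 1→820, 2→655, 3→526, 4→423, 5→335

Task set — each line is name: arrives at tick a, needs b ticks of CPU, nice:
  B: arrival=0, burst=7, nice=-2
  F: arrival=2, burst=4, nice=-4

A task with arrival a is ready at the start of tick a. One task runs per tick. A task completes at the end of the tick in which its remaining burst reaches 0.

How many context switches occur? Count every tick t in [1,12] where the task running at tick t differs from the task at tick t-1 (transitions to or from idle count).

context switches = 5

t=0: vr[B=0] → run B
t=1: vr[B=512/793] → run B
t=2: vr[B=1024/793 F=1024/793] → run B
t=3: vr[B=1536/793 F=1024/793] → run F
t=4: vr[B=1536/793 F=55296/32513] → run F
t=5: vr[B=1536/793 F=68608/32513] → run B
t=6: vr[B=2048/793 F=68608/32513] → run F
t=7: vr[B=2048/793 F=81920/32513] → run F
t=8: vr[B=2048/793] → run B
t=9: vr[B=2560/793] → run B
t=10: vr[B=3072/793] → run B
t=11: (idle)
t=12: (idle)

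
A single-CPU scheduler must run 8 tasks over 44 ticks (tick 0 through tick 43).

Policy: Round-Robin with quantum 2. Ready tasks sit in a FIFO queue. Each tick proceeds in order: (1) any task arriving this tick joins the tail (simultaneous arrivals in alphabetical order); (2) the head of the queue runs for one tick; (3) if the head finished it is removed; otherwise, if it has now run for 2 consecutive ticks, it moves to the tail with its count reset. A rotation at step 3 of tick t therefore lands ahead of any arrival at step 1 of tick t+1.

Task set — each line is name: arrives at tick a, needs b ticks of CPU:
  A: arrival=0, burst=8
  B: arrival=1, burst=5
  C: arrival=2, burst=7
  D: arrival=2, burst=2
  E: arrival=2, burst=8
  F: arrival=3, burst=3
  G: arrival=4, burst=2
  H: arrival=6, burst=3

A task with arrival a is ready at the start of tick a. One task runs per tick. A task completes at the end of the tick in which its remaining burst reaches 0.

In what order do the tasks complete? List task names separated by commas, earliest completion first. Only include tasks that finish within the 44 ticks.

completion order = D, G, F, B, A, H, C, E

t=0: queue=[A] q_used=0 → run A
t=1: queue=[A,B] q_used=1 → run A
t=2: queue=[B,A,C,D,E] q_used=0 → run B
t=3: queue=[B,A,C,D,E,F] q_used=1 → run B
t=4: queue=[A,C,D,E,F,B,G] q_used=0 → run A
t=5: queue=[A,C,D,E,F,B,G] q_used=1 → run A
t=6: queue=[C,D,E,F,B,G,A,H] q_used=0 → run C
t=7: queue=[C,D,E,F,B,G,A,H] q_used=1 → run C
t=8: queue=[D,E,F,B,G,A,H,C] q_used=0 → run D
t=9: queue=[D,E,F,B,G,A,H,C] q_used=1 → run D
t=10: queue=[E,F,B,G,A,H,C] q_used=0 → run E
t=11: queue=[E,F,B,G,A,H,C] q_used=1 → run E
t=12: queue=[F,B,G,A,H,C,E] q_used=0 → run F
t=13: queue=[F,B,G,A,H,C,E] q_used=1 → run F
t=14: queue=[B,G,A,H,C,E,F] q_used=0 → run B
t=15: queue=[B,G,A,H,C,E,F] q_used=1 → run B
t=16: queue=[G,A,H,C,E,F,B] q_used=0 → run G
t=17: queue=[G,A,H,C,E,F,B] q_used=1 → run G
t=18: queue=[A,H,C,E,F,B] q_used=0 → run A
t=19: queue=[A,H,C,E,F,B] q_used=1 → run A
t=20: queue=[H,C,E,F,B,A] q_used=0 → run H
t=21: queue=[H,C,E,F,B,A] q_used=1 → run H
t=22: queue=[C,E,F,B,A,H] q_used=0 → run C
t=23: queue=[C,E,F,B,A,H] q_used=1 → run C
t=24: queue=[E,F,B,A,H,C] q_used=0 → run E
t=25: queue=[E,F,B,A,H,C] q_used=1 → run E
t=26: queue=[F,B,A,H,C,E] q_used=0 → run F
t=27: queue=[B,A,H,C,E] q_used=0 → run B
t=28: queue=[A,H,C,E] q_used=0 → run A
t=29: queue=[A,H,C,E] q_used=1 → run A
t=30: queue=[H,C,E] q_used=0 → run H
t=31: queue=[C,E] q_used=0 → run C
t=32: queue=[C,E] q_used=1 → run C
t=33: queue=[E,C] q_used=0 → run E
t=34: queue=[E,C] q_used=1 → run E
t=35: queue=[C,E] q_used=0 → run C
t=36: queue=[E] q_used=0 → run E
t=37: queue=[E] q_used=1 → run E
t=38: (idle)
t=39: (idle)
t=40: (idle)
t=41: (idle)
t=42: (idle)
t=43: (idle)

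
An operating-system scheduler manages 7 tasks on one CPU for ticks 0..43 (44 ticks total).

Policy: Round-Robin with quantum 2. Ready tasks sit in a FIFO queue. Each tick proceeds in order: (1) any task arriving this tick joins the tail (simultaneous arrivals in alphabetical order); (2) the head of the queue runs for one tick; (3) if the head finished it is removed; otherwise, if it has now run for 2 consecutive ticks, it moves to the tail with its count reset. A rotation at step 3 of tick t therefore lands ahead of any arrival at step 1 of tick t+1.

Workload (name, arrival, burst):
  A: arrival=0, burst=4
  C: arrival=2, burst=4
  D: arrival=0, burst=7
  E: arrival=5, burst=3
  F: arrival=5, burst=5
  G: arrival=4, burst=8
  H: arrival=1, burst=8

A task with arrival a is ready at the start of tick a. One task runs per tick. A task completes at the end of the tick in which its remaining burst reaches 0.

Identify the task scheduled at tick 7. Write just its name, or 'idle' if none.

t=0: queue=[A,D] q_used=0 → run A
t=1: queue=[A,D,H] q_used=1 → run A
t=2: queue=[D,H,A,C] q_used=0 → run D
t=3: queue=[D,H,A,C] q_used=1 → run D
t=4: queue=[H,A,C,D,G] q_used=0 → run H
t=5: queue=[H,A,C,D,G,E,F] q_used=1 → run H
t=6: queue=[A,C,D,G,E,F,H] q_used=0 → run A
t=7: queue=[A,C,D,G,E,F,H] q_used=1 → run A
t=8: queue=[C,D,G,E,F,H] q_used=0 → run C
t=9: queue=[C,D,G,E,F,H] q_used=1 → run C
t=10: queue=[D,G,E,F,H,C] q_used=0 → run D
t=11: queue=[D,G,E,F,H,C] q_used=1 → run D
t=12: queue=[G,E,F,H,C,D] q_used=0 → run G
t=13: queue=[G,E,F,H,C,D] q_used=1 → run G
t=14: queue=[E,F,H,C,D,G] q_used=0 → run E
t=15: queue=[E,F,H,C,D,G] q_used=1 → run E
t=16: queue=[F,H,C,D,G,E] q_used=0 → run F
t=17: queue=[F,H,C,D,G,E] q_used=1 → run F
t=18: queue=[H,C,D,G,E,F] q_used=0 → run H
t=19: queue=[H,C,D,G,E,F] q_used=1 → run H
t=20: queue=[C,D,G,E,F,H] q_used=0 → run C
t=21: queue=[C,D,G,E,F,H] q_used=1 → run C
t=22: queue=[D,G,E,F,H] q_used=0 → run D
t=23: queue=[D,G,E,F,H] q_used=1 → run D
t=24: queue=[G,E,F,H,D] q_used=0 → run G
t=25: queue=[G,E,F,H,D] q_used=1 → run G
t=26: queue=[E,F,H,D,G] q_used=0 → run E
t=27: queue=[F,H,D,G] q_used=0 → run F
t=28: queue=[F,H,D,G] q_used=1 → run F
t=29: queue=[H,D,G,F] q_used=0 → run H
t=30: queue=[H,D,G,F] q_used=1 → run H
t=31: queue=[D,G,F,H] q_used=0 → run D
t=32: queue=[G,F,H] q_used=0 → run G
t=33: queue=[G,F,H] q_used=1 → run G
t=34: queue=[F,H,G] q_used=0 → run F
t=35: queue=[H,G] q_used=0 → run H
t=36: queue=[H,G] q_used=1 → run H
t=37: queue=[G] q_used=0 → run G
t=38: queue=[G] q_used=1 → run G
t=39: (idle)
t=40: (idle)
t=41: (idle)
t=42: (idle)
t=43: (idle)

running at tick 7 = A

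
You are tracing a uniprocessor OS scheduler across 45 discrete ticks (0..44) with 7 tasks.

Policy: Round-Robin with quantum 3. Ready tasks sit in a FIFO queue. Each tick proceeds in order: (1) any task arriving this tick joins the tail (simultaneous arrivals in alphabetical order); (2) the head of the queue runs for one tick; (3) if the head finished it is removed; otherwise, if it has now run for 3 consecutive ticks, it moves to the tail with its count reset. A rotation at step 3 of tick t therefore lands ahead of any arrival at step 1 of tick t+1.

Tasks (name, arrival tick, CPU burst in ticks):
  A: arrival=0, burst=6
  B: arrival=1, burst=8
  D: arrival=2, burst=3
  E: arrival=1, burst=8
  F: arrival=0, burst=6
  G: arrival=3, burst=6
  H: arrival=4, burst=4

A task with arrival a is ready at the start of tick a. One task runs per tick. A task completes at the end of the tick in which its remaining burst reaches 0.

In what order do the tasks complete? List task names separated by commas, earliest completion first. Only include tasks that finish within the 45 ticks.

completion order = D, A, F, G, H, B, E

t=0: queue=[A,F] q_used=0 → run A
t=1: queue=[A,F,B,E] q_used=1 → run A
t=2: queue=[A,F,B,E,D] q_used=2 → run A
t=3: queue=[F,B,E,D,A,G] q_used=0 → run F
t=4: queue=[F,B,E,D,A,G,H] q_used=1 → run F
t=5: queue=[F,B,E,D,A,G,H] q_used=2 → run F
t=6: queue=[B,E,D,A,G,H,F] q_used=0 → run B
t=7: queue=[B,E,D,A,G,H,F] q_used=1 → run B
t=8: queue=[B,E,D,A,G,H,F] q_used=2 → run B
t=9: queue=[E,D,A,G,H,F,B] q_used=0 → run E
t=10: queue=[E,D,A,G,H,F,B] q_used=1 → run E
t=11: queue=[E,D,A,G,H,F,B] q_used=2 → run E
t=12: queue=[D,A,G,H,F,B,E] q_used=0 → run D
t=13: queue=[D,A,G,H,F,B,E] q_used=1 → run D
t=14: queue=[D,A,G,H,F,B,E] q_used=2 → run D
t=15: queue=[A,G,H,F,B,E] q_used=0 → run A
t=16: queue=[A,G,H,F,B,E] q_used=1 → run A
t=17: queue=[A,G,H,F,B,E] q_used=2 → run A
t=18: queue=[G,H,F,B,E] q_used=0 → run G
t=19: queue=[G,H,F,B,E] q_used=1 → run G
t=20: queue=[G,H,F,B,E] q_used=2 → run G
t=21: queue=[H,F,B,E,G] q_used=0 → run H
t=22: queue=[H,F,B,E,G] q_used=1 → run H
t=23: queue=[H,F,B,E,G] q_used=2 → run H
t=24: queue=[F,B,E,G,H] q_used=0 → run F
t=25: queue=[F,B,E,G,H] q_used=1 → run F
t=26: queue=[F,B,E,G,H] q_used=2 → run F
t=27: queue=[B,E,G,H] q_used=0 → run B
t=28: queue=[B,E,G,H] q_used=1 → run B
t=29: queue=[B,E,G,H] q_used=2 → run B
t=30: queue=[E,G,H,B] q_used=0 → run E
t=31: queue=[E,G,H,B] q_used=1 → run E
t=32: queue=[E,G,H,B] q_used=2 → run E
t=33: queue=[G,H,B,E] q_used=0 → run G
t=34: queue=[G,H,B,E] q_used=1 → run G
t=35: queue=[G,H,B,E] q_used=2 → run G
t=36: queue=[H,B,E] q_used=0 → run H
t=37: queue=[B,E] q_used=0 → run B
t=38: queue=[B,E] q_used=1 → run B
t=39: queue=[E] q_used=0 → run E
t=40: queue=[E] q_used=1 → run E
t=41: (idle)
t=42: (idle)
t=43: (idle)
t=44: (idle)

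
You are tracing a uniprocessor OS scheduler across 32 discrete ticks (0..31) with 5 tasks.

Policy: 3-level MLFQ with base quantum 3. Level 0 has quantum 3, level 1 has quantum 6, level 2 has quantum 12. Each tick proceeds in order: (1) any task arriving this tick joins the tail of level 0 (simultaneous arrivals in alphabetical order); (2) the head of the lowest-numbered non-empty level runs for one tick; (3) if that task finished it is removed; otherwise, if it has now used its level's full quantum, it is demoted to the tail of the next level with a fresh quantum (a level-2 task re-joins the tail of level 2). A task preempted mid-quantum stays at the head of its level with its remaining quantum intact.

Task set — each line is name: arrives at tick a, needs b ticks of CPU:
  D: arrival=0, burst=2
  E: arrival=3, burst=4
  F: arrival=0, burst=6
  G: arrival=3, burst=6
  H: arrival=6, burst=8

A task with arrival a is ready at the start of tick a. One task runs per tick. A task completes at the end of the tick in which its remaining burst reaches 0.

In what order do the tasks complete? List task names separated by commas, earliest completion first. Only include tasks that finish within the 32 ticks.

t=0: L0/L1/L2 = DF/-/- → run D
t=1: L0/L1/L2 = DF/-/- → run D
t=2: L0/L1/L2 = F/-/- → run F
t=3: L0/L1/L2 = FEG/-/- → run F
t=4: L0/L1/L2 = FEG/-/- → run F
t=5: L0/L1/L2 = EG/F/- → run E
t=6: L0/L1/L2 = EGH/F/- → run E
t=7: L0/L1/L2 = EGH/F/- → run E
t=8: L0/L1/L2 = GH/FE/- → run G
t=9: L0/L1/L2 = GH/FE/- → run G
t=10: L0/L1/L2 = GH/FE/- → run G
t=11: L0/L1/L2 = H/FEG/- → run H
t=12: L0/L1/L2 = H/FEG/- → run H
t=13: L0/L1/L2 = H/FEG/- → run H
t=14: L0/L1/L2 = -/FEGH/- → run F
t=15: L0/L1/L2 = -/FEGH/- → run F
t=16: L0/L1/L2 = -/FEGH/- → run F
t=17: L0/L1/L2 = -/EGH/- → run E
t=18: L0/L1/L2 = -/GH/- → run G
t=19: L0/L1/L2 = -/GH/- → run G
t=20: L0/L1/L2 = -/GH/- → run G
t=21: L0/L1/L2 = -/H/- → run H
t=22: L0/L1/L2 = -/H/- → run H
t=23: L0/L1/L2 = -/H/- → run H
t=24: L0/L1/L2 = -/H/- → run H
t=25: L0/L1/L2 = -/H/- → run H
t=26: (idle)
t=27: (idle)
t=28: (idle)
t=29: (idle)
t=30: (idle)
t=31: (idle)

completion order = D, F, E, G, H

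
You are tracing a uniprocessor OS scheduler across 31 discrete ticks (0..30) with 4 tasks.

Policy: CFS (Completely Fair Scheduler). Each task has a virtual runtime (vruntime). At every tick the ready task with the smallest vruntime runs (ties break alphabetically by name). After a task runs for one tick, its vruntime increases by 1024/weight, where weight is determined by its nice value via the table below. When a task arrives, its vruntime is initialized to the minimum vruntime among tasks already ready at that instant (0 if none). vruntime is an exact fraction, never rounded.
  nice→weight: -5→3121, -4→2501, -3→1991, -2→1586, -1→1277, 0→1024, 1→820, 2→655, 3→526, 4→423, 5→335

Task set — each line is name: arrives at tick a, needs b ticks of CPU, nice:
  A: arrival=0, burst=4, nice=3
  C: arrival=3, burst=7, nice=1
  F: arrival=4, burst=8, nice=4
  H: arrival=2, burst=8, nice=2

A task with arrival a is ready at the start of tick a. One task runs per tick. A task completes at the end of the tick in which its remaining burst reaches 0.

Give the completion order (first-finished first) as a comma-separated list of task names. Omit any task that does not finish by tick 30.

completion order = A, C, H, F

t=0: vr[A=0] → run A
t=1: vr[A=512/263] → run A
t=2: vr[A=1024/263 H=1024/263] → run A
t=3: vr[A=1536/263 C=1024/263 H=1024/263] → run C
t=4: vr[A=1536/263 C=277248/53915 F=1024/263 H=1024/263] → run F
t=5: vr[A=1536/263 C=277248/53915 F=702464/111249 H=1024/263] → run H
t=6: vr[A=1536/263 C=277248/53915 F=702464/111249 H=940032/172265] → run C
t=7: vr[A=1536/263 C=344576/53915 F=702464/111249 H=940032/172265] → run H
t=8: vr[A=1536/263 C=344576/53915 F=702464/111249 H=1209344/172265] → run A
t=9: vr[C=344576/53915 F=702464/111249 H=1209344/172265] → run F
t=10: vr[C=344576/53915 F=971776/111249 H=1209344/172265] → run C
t=11: vr[C=411904/53915 F=971776/111249 H=1209344/172265] → run H
t=12: vr[C=411904/53915 F=971776/111249 H=1478656/172265] → run C
t=13: vr[C=479232/53915 F=971776/111249 H=1478656/172265] → run H
t=14: vr[C=479232/53915 F=971776/111249 H=1747968/172265] → run F
t=15: vr[C=479232/53915 F=413696/37083 H=1747968/172265] → run C
t=16: vr[C=109312/10783 F=413696/37083 H=1747968/172265] → run C
t=17: vr[C=613888/53915 F=413696/37083 H=1747968/172265] → run H
t=18: vr[C=613888/53915 F=413696/37083 H=403456/34453] → run F
t=19: vr[C=613888/53915 F=1510400/111249 H=403456/34453] → run C
t=20: vr[F=1510400/111249 H=403456/34453] → run H
t=21: vr[F=1510400/111249 H=2286592/172265] → run H
t=22: vr[F=1510400/111249 H=2555904/172265] → run F
t=23: vr[F=1779712/111249 H=2555904/172265] → run H
t=24: vr[F=1779712/111249] → run F
t=25: vr[F=683008/37083] → run F
t=26: vr[F=2318336/111249] → run F
t=27: (idle)
t=28: (idle)
t=29: (idle)
t=30: (idle)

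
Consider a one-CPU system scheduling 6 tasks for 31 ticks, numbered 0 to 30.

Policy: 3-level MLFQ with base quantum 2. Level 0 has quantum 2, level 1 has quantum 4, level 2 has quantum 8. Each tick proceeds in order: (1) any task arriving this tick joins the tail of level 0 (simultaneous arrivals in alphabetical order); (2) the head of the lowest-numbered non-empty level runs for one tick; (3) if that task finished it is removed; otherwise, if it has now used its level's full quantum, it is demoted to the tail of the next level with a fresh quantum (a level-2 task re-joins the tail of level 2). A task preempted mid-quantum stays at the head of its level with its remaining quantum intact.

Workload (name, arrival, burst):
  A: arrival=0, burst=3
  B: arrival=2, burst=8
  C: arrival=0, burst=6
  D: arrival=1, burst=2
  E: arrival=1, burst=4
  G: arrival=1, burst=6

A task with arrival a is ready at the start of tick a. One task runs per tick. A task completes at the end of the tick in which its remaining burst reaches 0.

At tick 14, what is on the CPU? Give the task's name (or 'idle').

running at tick 14 = C

t=0: L0/L1/L2 = AC/-/- → run A
t=1: L0/L1/L2 = ACDEG/-/- → run A
t=2: L0/L1/L2 = CDEGB/A/- → run C
t=3: L0/L1/L2 = CDEGB/A/- → run C
t=4: L0/L1/L2 = DEGB/AC/- → run D
t=5: L0/L1/L2 = DEGB/AC/- → run D
t=6: L0/L1/L2 = EGB/AC/- → run E
t=7: L0/L1/L2 = EGB/AC/- → run E
t=8: L0/L1/L2 = GB/ACE/- → run G
t=9: L0/L1/L2 = GB/ACE/- → run G
t=10: L0/L1/L2 = B/ACEG/- → run B
t=11: L0/L1/L2 = B/ACEG/- → run B
t=12: L0/L1/L2 = -/ACEGB/- → run A
t=13: L0/L1/L2 = -/CEGB/- → run C
t=14: L0/L1/L2 = -/CEGB/- → run C
t=15: L0/L1/L2 = -/CEGB/- → run C
t=16: L0/L1/L2 = -/CEGB/- → run C
t=17: L0/L1/L2 = -/EGB/- → run E
t=18: L0/L1/L2 = -/EGB/- → run E
t=19: L0/L1/L2 = -/GB/- → run G
t=20: L0/L1/L2 = -/GB/- → run G
t=21: L0/L1/L2 = -/GB/- → run G
t=22: L0/L1/L2 = -/GB/- → run G
t=23: L0/L1/L2 = -/B/- → run B
t=24: L0/L1/L2 = -/B/- → run B
t=25: L0/L1/L2 = -/B/- → run B
t=26: L0/L1/L2 = -/B/- → run B
t=27: L0/L1/L2 = -/-/B → run B
t=28: L0/L1/L2 = -/-/B → run B
t=29: (idle)
t=30: (idle)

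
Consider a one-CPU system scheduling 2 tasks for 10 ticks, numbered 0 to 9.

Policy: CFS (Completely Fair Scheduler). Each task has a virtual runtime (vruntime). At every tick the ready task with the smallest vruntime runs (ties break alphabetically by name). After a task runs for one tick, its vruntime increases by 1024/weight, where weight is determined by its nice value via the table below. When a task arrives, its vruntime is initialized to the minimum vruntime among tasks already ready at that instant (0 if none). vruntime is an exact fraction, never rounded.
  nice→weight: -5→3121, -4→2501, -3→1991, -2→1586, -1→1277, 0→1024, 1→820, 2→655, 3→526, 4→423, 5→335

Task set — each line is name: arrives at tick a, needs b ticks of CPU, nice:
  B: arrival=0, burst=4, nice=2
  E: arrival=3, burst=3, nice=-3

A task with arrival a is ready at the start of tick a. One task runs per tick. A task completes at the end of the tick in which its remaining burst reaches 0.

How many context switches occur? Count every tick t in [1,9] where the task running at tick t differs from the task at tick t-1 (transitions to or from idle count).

context switches = 2

t=0: vr[B=0] → run B
t=1: vr[B=1024/655] → run B
t=2: vr[B=2048/655] → run B
t=3: vr[B=3072/655 E=3072/655] → run B
t=4: vr[E=3072/655] → run E
t=5: vr[E=6787072/1304105] → run E
t=6: vr[E=7457792/1304105] → run E
t=7: (idle)
t=8: (idle)
t=9: (idle)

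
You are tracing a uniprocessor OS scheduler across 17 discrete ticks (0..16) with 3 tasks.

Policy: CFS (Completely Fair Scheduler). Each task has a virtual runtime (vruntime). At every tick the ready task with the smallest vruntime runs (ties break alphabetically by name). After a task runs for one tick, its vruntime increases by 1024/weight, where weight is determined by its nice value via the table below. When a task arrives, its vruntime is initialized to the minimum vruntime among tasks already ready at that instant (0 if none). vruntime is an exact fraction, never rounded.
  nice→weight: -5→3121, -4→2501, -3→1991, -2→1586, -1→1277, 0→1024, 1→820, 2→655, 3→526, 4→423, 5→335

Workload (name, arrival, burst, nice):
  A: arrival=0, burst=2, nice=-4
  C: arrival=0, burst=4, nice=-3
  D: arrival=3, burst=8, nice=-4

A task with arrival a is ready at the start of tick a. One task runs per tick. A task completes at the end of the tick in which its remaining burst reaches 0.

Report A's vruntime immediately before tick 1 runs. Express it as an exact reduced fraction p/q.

t=0: vr[A=0 C=0] → run A
t=1: vr[A=1024/2501 C=0] → run C
t=2: vr[A=1024/2501 C=1024/1991] → run A
t=3: vr[C=1024/1991 D=1024/1991] → run C
t=4: vr[C=2048/1991 D=1024/1991] → run D
t=5: vr[C=2048/1991 D=4599808/4979491] → run D
t=6: vr[C=2048/1991 D=6638592/4979491] → run C
t=7: vr[C=3072/1991 D=6638592/4979491] → run D
t=8: vr[C=3072/1991 D=8677376/4979491] → run C
t=9: vr[D=8677376/4979491] → run D
t=10: vr[D=10716160/4979491] → run D
t=11: vr[D=12754944/4979491] → run D
t=12: vr[D=14793728/4979491] → run D
t=13: vr[D=16832512/4979491] → run D
t=14: (idle)
t=15: (idle)
t=16: (idle)

vruntime(A, start of tick 1) = 1024/2501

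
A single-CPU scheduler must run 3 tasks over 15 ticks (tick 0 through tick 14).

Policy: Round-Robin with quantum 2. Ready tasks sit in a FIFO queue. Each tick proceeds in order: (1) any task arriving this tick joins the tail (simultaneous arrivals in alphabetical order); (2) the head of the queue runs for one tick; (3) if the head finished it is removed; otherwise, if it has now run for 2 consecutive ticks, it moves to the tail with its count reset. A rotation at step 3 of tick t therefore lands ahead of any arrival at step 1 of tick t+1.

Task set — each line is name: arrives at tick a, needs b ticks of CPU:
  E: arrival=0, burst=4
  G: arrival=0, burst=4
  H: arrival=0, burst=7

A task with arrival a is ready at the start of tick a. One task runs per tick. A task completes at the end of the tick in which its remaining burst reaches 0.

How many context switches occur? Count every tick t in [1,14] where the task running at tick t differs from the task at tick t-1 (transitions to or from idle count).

t=0: queue=[E,G,H] q_used=0 → run E
t=1: queue=[E,G,H] q_used=1 → run E
t=2: queue=[G,H,E] q_used=0 → run G
t=3: queue=[G,H,E] q_used=1 → run G
t=4: queue=[H,E,G] q_used=0 → run H
t=5: queue=[H,E,G] q_used=1 → run H
t=6: queue=[E,G,H] q_used=0 → run E
t=7: queue=[E,G,H] q_used=1 → run E
t=8: queue=[G,H] q_used=0 → run G
t=9: queue=[G,H] q_used=1 → run G
t=10: queue=[H] q_used=0 → run H
t=11: queue=[H] q_used=1 → run H
t=12: queue=[H] q_used=0 → run H
t=13: queue=[H] q_used=1 → run H
t=14: queue=[H] q_used=0 → run H

context switches = 5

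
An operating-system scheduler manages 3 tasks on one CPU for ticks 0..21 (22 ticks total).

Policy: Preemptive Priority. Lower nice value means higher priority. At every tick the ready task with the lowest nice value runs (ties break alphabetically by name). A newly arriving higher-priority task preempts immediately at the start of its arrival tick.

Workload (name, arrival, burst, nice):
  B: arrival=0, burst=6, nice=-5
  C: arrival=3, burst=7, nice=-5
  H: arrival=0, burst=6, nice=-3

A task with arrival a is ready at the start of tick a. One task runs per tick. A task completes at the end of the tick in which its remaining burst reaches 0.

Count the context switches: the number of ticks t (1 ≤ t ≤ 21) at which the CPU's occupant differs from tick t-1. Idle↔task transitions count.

context switches = 3

t=0: ready={B,H} → run B
t=1: ready={B,H} → run B
t=2: ready={B,H} → run B
t=3: ready={B,C,H} → run B
t=4: ready={B,C,H} → run B
t=5: ready={B,C,H} → run B
t=6: ready={C,H} → run C
t=7: ready={C,H} → run C
t=8: ready={C,H} → run C
t=9: ready={C,H} → run C
t=10: ready={C,H} → run C
t=11: ready={C,H} → run C
t=12: ready={C,H} → run C
t=13: ready={H} → run H
t=14: ready={H} → run H
t=15: ready={H} → run H
t=16: ready={H} → run H
t=17: ready={H} → run H
t=18: ready={H} → run H
t=19: (idle)
t=20: (idle)
t=21: (idle)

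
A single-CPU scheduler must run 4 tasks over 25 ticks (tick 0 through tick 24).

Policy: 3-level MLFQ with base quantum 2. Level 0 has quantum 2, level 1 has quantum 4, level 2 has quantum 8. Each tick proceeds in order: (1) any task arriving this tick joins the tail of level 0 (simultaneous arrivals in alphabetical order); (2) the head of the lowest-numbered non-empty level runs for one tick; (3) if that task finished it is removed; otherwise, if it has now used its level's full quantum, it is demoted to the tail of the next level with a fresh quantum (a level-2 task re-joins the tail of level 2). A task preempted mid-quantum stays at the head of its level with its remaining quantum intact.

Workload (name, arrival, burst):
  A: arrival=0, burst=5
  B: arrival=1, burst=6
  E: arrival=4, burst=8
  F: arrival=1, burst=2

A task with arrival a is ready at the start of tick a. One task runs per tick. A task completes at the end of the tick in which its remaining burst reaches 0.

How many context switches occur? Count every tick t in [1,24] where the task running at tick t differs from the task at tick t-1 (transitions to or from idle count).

context switches = 7

t=0: L0/L1/L2 = A/-/- → run A
t=1: L0/L1/L2 = ABF/-/- → run A
t=2: L0/L1/L2 = BF/A/- → run B
t=3: L0/L1/L2 = BF/A/- → run B
t=4: L0/L1/L2 = FE/AB/- → run F
t=5: L0/L1/L2 = FE/AB/- → run F
t=6: L0/L1/L2 = E/AB/- → run E
t=7: L0/L1/L2 = E/AB/- → run E
t=8: L0/L1/L2 = -/ABE/- → run A
t=9: L0/L1/L2 = -/ABE/- → run A
t=10: L0/L1/L2 = -/ABE/- → run A
t=11: L0/L1/L2 = -/BE/- → run B
t=12: L0/L1/L2 = -/BE/- → run B
t=13: L0/L1/L2 = -/BE/- → run B
t=14: L0/L1/L2 = -/BE/- → run B
t=15: L0/L1/L2 = -/E/- → run E
t=16: L0/L1/L2 = -/E/- → run E
t=17: L0/L1/L2 = -/E/- → run E
t=18: L0/L1/L2 = -/E/- → run E
t=19: L0/L1/L2 = -/-/E → run E
t=20: L0/L1/L2 = -/-/E → run E
t=21: (idle)
t=22: (idle)
t=23: (idle)
t=24: (idle)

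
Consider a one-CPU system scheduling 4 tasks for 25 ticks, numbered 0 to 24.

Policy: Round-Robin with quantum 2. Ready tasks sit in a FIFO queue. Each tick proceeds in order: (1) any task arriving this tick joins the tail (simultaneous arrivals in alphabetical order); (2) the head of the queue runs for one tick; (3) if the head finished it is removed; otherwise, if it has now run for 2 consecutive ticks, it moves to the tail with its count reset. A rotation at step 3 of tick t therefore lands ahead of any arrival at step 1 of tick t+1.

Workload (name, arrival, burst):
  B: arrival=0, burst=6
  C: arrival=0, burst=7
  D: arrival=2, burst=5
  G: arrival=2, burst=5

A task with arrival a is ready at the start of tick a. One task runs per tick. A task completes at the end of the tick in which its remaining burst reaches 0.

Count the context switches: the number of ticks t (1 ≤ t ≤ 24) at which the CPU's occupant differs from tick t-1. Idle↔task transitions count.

t=0: queue=[B,C] q_used=0 → run B
t=1: queue=[B,C] q_used=1 → run B
t=2: queue=[C,B,D,G] q_used=0 → run C
t=3: queue=[C,B,D,G] q_used=1 → run C
t=4: queue=[B,D,G,C] q_used=0 → run B
t=5: queue=[B,D,G,C] q_used=1 → run B
t=6: queue=[D,G,C,B] q_used=0 → run D
t=7: queue=[D,G,C,B] q_used=1 → run D
t=8: queue=[G,C,B,D] q_used=0 → run G
t=9: queue=[G,C,B,D] q_used=1 → run G
t=10: queue=[C,B,D,G] q_used=0 → run C
t=11: queue=[C,B,D,G] q_used=1 → run C
t=12: queue=[B,D,G,C] q_used=0 → run B
t=13: queue=[B,D,G,C] q_used=1 → run B
t=14: queue=[D,G,C] q_used=0 → run D
t=15: queue=[D,G,C] q_used=1 → run D
t=16: queue=[G,C,D] q_used=0 → run G
t=17: queue=[G,C,D] q_used=1 → run G
t=18: queue=[C,D,G] q_used=0 → run C
t=19: queue=[C,D,G] q_used=1 → run C
t=20: queue=[D,G,C] q_used=0 → run D
t=21: queue=[G,C] q_used=0 → run G
t=22: queue=[C] q_used=0 → run C
t=23: (idle)
t=24: (idle)

context switches = 13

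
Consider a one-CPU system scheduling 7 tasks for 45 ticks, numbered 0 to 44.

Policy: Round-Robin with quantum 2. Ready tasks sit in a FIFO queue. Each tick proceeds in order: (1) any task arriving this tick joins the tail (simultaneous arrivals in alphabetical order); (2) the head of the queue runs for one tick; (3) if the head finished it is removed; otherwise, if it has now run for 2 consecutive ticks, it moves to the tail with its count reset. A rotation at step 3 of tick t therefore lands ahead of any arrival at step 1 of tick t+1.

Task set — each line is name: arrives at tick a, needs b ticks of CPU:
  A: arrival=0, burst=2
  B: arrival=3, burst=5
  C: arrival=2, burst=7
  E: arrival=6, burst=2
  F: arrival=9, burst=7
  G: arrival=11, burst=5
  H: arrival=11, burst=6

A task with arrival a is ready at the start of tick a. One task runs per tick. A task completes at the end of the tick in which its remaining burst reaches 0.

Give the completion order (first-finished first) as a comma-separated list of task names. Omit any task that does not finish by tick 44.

completion order = A, E, B, C, G, H, F

t=0: queue=[A] q_used=0 → run A
t=1: queue=[A] q_used=1 → run A
t=2: queue=[C] q_used=0 → run C
t=3: queue=[C,B] q_used=1 → run C
t=4: queue=[B,C] q_used=0 → run B
t=5: queue=[B,C] q_used=1 → run B
t=6: queue=[C,B,E] q_used=0 → run C
t=7: queue=[C,B,E] q_used=1 → run C
t=8: queue=[B,E,C] q_used=0 → run B
t=9: queue=[B,E,C,F] q_used=1 → run B
t=10: queue=[E,C,F,B] q_used=0 → run E
t=11: queue=[E,C,F,B,G,H] q_used=1 → run E
t=12: queue=[C,F,B,G,H] q_used=0 → run C
t=13: queue=[C,F,B,G,H] q_used=1 → run C
t=14: queue=[F,B,G,H,C] q_used=0 → run F
t=15: queue=[F,B,G,H,C] q_used=1 → run F
t=16: queue=[B,G,H,C,F] q_used=0 → run B
t=17: queue=[G,H,C,F] q_used=0 → run G
t=18: queue=[G,H,C,F] q_used=1 → run G
t=19: queue=[H,C,F,G] q_used=0 → run H
t=20: queue=[H,C,F,G] q_used=1 → run H
t=21: queue=[C,F,G,H] q_used=0 → run C
t=22: queue=[F,G,H] q_used=0 → run F
t=23: queue=[F,G,H] q_used=1 → run F
t=24: queue=[G,H,F] q_used=0 → run G
t=25: queue=[G,H,F] q_used=1 → run G
t=26: queue=[H,F,G] q_used=0 → run H
t=27: queue=[H,F,G] q_used=1 → run H
t=28: queue=[F,G,H] q_used=0 → run F
t=29: queue=[F,G,H] q_used=1 → run F
t=30: queue=[G,H,F] q_used=0 → run G
t=31: queue=[H,F] q_used=0 → run H
t=32: queue=[H,F] q_used=1 → run H
t=33: queue=[F] q_used=0 → run F
t=34: (idle)
t=35: (idle)
t=36: (idle)
t=37: (idle)
t=38: (idle)
t=39: (idle)
t=40: (idle)
t=41: (idle)
t=42: (idle)
t=43: (idle)
t=44: (idle)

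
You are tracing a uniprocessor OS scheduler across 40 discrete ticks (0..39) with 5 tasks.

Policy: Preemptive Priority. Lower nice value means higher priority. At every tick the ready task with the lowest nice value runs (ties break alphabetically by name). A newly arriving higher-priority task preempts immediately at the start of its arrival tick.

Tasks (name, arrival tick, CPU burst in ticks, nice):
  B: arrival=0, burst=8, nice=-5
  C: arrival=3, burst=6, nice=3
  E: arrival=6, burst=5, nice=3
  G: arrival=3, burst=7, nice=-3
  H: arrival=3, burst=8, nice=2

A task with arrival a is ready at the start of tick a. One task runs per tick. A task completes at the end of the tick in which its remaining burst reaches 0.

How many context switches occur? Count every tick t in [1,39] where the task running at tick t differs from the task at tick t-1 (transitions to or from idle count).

t=0: ready={B} → run B
t=1: ready={B} → run B
t=2: ready={B} → run B
t=3: ready={B,C,G,H} → run B
t=4: ready={B,C,G,H} → run B
t=5: ready={B,C,G,H} → run B
t=6: ready={B,C,E,G,H} → run B
t=7: ready={B,C,E,G,H} → run B
t=8: ready={C,E,G,H} → run G
t=9: ready={C,E,G,H} → run G
t=10: ready={C,E,G,H} → run G
t=11: ready={C,E,G,H} → run G
t=12: ready={C,E,G,H} → run G
t=13: ready={C,E,G,H} → run G
t=14: ready={C,E,G,H} → run G
t=15: ready={C,E,H} → run H
t=16: ready={C,E,H} → run H
t=17: ready={C,E,H} → run H
t=18: ready={C,E,H} → run H
t=19: ready={C,E,H} → run H
t=20: ready={C,E,H} → run H
t=21: ready={C,E,H} → run H
t=22: ready={C,E,H} → run H
t=23: ready={C,E} → run C
t=24: ready={C,E} → run C
t=25: ready={C,E} → run C
t=26: ready={C,E} → run C
t=27: ready={C,E} → run C
t=28: ready={C,E} → run C
t=29: ready={E} → run E
t=30: ready={E} → run E
t=31: ready={E} → run E
t=32: ready={E} → run E
t=33: ready={E} → run E
t=34: (idle)
t=35: (idle)
t=36: (idle)
t=37: (idle)
t=38: (idle)
t=39: (idle)

context switches = 5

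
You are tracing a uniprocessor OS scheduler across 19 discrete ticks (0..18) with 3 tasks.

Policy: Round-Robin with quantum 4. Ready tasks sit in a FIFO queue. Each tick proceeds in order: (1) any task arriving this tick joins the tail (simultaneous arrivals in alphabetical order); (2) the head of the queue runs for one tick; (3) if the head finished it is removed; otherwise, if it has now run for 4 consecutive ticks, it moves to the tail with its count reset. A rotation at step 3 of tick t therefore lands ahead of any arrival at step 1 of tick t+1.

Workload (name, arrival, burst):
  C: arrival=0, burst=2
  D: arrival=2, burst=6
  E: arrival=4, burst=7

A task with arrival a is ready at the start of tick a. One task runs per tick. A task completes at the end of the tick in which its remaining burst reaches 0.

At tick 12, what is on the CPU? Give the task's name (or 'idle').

running at tick 12 = E

t=0: queue=[C] q_used=0 → run C
t=1: queue=[C] q_used=1 → run C
t=2: queue=[D] q_used=0 → run D
t=3: queue=[D] q_used=1 → run D
t=4: queue=[D,E] q_used=2 → run D
t=5: queue=[D,E] q_used=3 → run D
t=6: queue=[E,D] q_used=0 → run E
t=7: queue=[E,D] q_used=1 → run E
t=8: queue=[E,D] q_used=2 → run E
t=9: queue=[E,D] q_used=3 → run E
t=10: queue=[D,E] q_used=0 → run D
t=11: queue=[D,E] q_used=1 → run D
t=12: queue=[E] q_used=0 → run E
t=13: queue=[E] q_used=1 → run E
t=14: queue=[E] q_used=2 → run E
t=15: (idle)
t=16: (idle)
t=17: (idle)
t=18: (idle)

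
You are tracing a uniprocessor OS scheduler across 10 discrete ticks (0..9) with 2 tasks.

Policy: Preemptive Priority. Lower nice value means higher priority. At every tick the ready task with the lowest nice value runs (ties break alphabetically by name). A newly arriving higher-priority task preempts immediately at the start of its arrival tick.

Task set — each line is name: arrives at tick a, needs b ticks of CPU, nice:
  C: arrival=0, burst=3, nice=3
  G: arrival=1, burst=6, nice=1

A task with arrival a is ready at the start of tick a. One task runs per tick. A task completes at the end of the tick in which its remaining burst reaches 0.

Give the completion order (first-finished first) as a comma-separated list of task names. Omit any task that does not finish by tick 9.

completion order = G, C

t=0: ready={C} → run C
t=1: ready={C,G} → run G
t=2: ready={C,G} → run G
t=3: ready={C,G} → run G
t=4: ready={C,G} → run G
t=5: ready={C,G} → run G
t=6: ready={C,G} → run G
t=7: ready={C} → run C
t=8: ready={C} → run C
t=9: (idle)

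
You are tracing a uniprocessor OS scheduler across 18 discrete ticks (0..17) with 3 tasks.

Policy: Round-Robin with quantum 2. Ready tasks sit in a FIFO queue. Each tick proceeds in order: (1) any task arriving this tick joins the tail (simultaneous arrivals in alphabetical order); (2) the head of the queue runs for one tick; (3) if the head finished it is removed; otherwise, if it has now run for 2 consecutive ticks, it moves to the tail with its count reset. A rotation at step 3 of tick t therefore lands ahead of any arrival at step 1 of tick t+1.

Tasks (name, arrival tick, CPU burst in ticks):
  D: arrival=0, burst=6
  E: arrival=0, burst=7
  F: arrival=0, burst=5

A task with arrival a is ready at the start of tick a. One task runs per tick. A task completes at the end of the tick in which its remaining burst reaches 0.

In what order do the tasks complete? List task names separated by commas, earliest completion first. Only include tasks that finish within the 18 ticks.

completion order = D, F, E

t=0: queue=[D,E,F] q_used=0 → run D
t=1: queue=[D,E,F] q_used=1 → run D
t=2: queue=[E,F,D] q_used=0 → run E
t=3: queue=[E,F,D] q_used=1 → run E
t=4: queue=[F,D,E] q_used=0 → run F
t=5: queue=[F,D,E] q_used=1 → run F
t=6: queue=[D,E,F] q_used=0 → run D
t=7: queue=[D,E,F] q_used=1 → run D
t=8: queue=[E,F,D] q_used=0 → run E
t=9: queue=[E,F,D] q_used=1 → run E
t=10: queue=[F,D,E] q_used=0 → run F
t=11: queue=[F,D,E] q_used=1 → run F
t=12: queue=[D,E,F] q_used=0 → run D
t=13: queue=[D,E,F] q_used=1 → run D
t=14: queue=[E,F] q_used=0 → run E
t=15: queue=[E,F] q_used=1 → run E
t=16: queue=[F,E] q_used=0 → run F
t=17: queue=[E] q_used=0 → run E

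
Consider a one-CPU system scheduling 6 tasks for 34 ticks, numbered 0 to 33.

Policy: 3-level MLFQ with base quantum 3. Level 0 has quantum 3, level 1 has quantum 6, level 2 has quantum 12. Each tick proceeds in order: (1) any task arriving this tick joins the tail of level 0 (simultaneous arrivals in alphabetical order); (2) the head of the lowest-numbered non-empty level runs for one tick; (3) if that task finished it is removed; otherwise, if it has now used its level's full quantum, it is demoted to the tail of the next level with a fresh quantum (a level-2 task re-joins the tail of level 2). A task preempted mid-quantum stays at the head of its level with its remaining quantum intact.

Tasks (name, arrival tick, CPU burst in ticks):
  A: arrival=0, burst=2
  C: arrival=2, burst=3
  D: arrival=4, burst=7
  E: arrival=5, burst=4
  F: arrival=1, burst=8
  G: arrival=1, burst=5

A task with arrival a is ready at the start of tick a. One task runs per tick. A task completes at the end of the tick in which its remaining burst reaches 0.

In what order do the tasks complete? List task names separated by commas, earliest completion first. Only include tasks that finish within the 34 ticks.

completion order = A, C, F, G, D, E

t=0: L0/L1/L2 = A/-/- → run A
t=1: L0/L1/L2 = AFG/-/- → run A
t=2: L0/L1/L2 = FGC/-/- → run F
t=3: L0/L1/L2 = FGC/-/- → run F
t=4: L0/L1/L2 = FGCD/-/- → run F
t=5: L0/L1/L2 = GCDE/F/- → run G
t=6: L0/L1/L2 = GCDE/F/- → run G
t=7: L0/L1/L2 = GCDE/F/- → run G
t=8: L0/L1/L2 = CDE/FG/- → run C
t=9: L0/L1/L2 = CDE/FG/- → run C
t=10: L0/L1/L2 = CDE/FG/- → run C
t=11: L0/L1/L2 = DE/FG/- → run D
t=12: L0/L1/L2 = DE/FG/- → run D
t=13: L0/L1/L2 = DE/FG/- → run D
t=14: L0/L1/L2 = E/FGD/- → run E
t=15: L0/L1/L2 = E/FGD/- → run E
t=16: L0/L1/L2 = E/FGD/- → run E
t=17: L0/L1/L2 = -/FGDE/- → run F
t=18: L0/L1/L2 = -/FGDE/- → run F
t=19: L0/L1/L2 = -/FGDE/- → run F
t=20: L0/L1/L2 = -/FGDE/- → run F
t=21: L0/L1/L2 = -/FGDE/- → run F
t=22: L0/L1/L2 = -/GDE/- → run G
t=23: L0/L1/L2 = -/GDE/- → run G
t=24: L0/L1/L2 = -/DE/- → run D
t=25: L0/L1/L2 = -/DE/- → run D
t=26: L0/L1/L2 = -/DE/- → run D
t=27: L0/L1/L2 = -/DE/- → run D
t=28: L0/L1/L2 = -/E/- → run E
t=29: (idle)
t=30: (idle)
t=31: (idle)
t=32: (idle)
t=33: (idle)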